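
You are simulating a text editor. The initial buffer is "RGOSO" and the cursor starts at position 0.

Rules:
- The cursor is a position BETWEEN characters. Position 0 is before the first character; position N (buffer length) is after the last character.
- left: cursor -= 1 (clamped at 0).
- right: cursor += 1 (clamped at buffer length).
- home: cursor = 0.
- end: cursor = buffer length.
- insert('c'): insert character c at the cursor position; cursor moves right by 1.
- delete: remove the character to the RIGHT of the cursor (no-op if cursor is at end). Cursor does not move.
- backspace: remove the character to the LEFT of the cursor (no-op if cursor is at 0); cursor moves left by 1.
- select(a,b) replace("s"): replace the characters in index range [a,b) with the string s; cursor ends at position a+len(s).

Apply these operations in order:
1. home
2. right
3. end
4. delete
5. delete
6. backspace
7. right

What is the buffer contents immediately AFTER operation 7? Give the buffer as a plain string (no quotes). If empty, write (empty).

Answer: RGOS

Derivation:
After op 1 (home): buf='RGOSO' cursor=0
After op 2 (right): buf='RGOSO' cursor=1
After op 3 (end): buf='RGOSO' cursor=5
After op 4 (delete): buf='RGOSO' cursor=5
After op 5 (delete): buf='RGOSO' cursor=5
After op 6 (backspace): buf='RGOS' cursor=4
After op 7 (right): buf='RGOS' cursor=4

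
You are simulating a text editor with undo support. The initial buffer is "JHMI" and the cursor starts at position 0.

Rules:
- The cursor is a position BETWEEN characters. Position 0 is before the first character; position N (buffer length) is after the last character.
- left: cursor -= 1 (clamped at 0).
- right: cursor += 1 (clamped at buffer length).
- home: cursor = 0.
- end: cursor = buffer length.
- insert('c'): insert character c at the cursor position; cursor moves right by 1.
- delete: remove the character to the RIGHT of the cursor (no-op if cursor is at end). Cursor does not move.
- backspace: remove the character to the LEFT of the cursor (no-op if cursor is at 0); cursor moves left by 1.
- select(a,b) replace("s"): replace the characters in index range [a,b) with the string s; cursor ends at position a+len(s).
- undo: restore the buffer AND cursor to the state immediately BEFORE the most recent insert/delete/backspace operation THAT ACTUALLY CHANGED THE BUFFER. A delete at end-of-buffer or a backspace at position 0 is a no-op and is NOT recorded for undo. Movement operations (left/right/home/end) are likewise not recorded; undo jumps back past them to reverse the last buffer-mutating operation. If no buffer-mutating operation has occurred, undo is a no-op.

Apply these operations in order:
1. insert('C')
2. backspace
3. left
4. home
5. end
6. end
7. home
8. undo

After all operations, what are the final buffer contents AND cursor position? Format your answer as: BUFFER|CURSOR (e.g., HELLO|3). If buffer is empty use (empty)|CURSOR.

After op 1 (insert('C')): buf='CJHMI' cursor=1
After op 2 (backspace): buf='JHMI' cursor=0
After op 3 (left): buf='JHMI' cursor=0
After op 4 (home): buf='JHMI' cursor=0
After op 5 (end): buf='JHMI' cursor=4
After op 6 (end): buf='JHMI' cursor=4
After op 7 (home): buf='JHMI' cursor=0
After op 8 (undo): buf='CJHMI' cursor=1

Answer: CJHMI|1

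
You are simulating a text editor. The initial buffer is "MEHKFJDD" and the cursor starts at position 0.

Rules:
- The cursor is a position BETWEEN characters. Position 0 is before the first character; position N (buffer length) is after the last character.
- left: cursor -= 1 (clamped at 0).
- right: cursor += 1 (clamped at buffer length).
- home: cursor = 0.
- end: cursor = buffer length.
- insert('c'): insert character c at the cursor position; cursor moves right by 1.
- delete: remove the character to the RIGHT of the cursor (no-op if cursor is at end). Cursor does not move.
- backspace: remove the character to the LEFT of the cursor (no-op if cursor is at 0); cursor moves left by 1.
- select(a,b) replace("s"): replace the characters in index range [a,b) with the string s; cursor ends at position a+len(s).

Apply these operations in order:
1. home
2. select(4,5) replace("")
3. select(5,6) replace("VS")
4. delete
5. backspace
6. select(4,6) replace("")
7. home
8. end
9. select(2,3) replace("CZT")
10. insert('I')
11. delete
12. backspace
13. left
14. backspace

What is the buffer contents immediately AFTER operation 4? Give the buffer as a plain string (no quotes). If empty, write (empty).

After op 1 (home): buf='MEHKFJDD' cursor=0
After op 2 (select(4,5) replace("")): buf='MEHKJDD' cursor=4
After op 3 (select(5,6) replace("VS")): buf='MEHKJVSD' cursor=7
After op 4 (delete): buf='MEHKJVS' cursor=7

Answer: MEHKJVS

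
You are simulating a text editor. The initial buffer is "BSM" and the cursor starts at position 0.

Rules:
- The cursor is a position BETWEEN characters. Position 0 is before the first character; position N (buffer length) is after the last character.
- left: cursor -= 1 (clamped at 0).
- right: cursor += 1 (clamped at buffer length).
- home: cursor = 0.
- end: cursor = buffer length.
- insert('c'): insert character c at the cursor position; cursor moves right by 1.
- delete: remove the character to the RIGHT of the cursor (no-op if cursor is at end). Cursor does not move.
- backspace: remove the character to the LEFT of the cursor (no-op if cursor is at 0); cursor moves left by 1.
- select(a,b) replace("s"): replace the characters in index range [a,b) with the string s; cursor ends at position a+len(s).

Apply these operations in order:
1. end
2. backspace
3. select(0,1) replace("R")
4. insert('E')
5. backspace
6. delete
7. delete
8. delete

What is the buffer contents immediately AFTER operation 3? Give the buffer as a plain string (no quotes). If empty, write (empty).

Answer: RS

Derivation:
After op 1 (end): buf='BSM' cursor=3
After op 2 (backspace): buf='BS' cursor=2
After op 3 (select(0,1) replace("R")): buf='RS' cursor=1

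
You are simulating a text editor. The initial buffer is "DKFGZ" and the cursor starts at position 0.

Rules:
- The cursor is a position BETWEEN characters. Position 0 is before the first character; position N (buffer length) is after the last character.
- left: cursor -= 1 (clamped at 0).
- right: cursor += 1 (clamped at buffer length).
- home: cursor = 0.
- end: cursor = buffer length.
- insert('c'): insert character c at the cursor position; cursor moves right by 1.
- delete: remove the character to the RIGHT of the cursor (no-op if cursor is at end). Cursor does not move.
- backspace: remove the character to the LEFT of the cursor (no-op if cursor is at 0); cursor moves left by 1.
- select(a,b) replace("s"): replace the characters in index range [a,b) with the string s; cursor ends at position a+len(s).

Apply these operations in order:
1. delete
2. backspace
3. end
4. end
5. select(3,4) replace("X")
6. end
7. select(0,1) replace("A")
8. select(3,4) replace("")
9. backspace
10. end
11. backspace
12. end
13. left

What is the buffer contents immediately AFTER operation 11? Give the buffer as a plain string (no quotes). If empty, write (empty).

After op 1 (delete): buf='KFGZ' cursor=0
After op 2 (backspace): buf='KFGZ' cursor=0
After op 3 (end): buf='KFGZ' cursor=4
After op 4 (end): buf='KFGZ' cursor=4
After op 5 (select(3,4) replace("X")): buf='KFGX' cursor=4
After op 6 (end): buf='KFGX' cursor=4
After op 7 (select(0,1) replace("A")): buf='AFGX' cursor=1
After op 8 (select(3,4) replace("")): buf='AFG' cursor=3
After op 9 (backspace): buf='AF' cursor=2
After op 10 (end): buf='AF' cursor=2
After op 11 (backspace): buf='A' cursor=1

Answer: A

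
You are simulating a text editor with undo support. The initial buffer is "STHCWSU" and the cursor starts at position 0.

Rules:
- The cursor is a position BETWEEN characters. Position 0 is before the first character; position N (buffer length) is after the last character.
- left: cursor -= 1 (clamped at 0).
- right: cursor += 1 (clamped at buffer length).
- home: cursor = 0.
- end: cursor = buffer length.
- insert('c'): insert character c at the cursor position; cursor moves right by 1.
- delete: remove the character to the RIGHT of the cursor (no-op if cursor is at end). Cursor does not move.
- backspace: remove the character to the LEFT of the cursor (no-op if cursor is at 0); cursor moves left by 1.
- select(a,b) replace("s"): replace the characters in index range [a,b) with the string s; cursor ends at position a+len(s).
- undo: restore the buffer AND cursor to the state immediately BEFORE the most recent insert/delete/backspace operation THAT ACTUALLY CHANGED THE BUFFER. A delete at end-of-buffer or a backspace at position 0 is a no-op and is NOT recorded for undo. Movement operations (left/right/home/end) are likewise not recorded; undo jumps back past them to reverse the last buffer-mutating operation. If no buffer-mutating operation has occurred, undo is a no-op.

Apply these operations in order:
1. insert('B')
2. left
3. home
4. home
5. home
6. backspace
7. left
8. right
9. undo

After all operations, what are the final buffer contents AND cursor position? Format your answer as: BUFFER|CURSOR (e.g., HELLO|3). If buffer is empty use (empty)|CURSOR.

Answer: STHCWSU|0

Derivation:
After op 1 (insert('B')): buf='BSTHCWSU' cursor=1
After op 2 (left): buf='BSTHCWSU' cursor=0
After op 3 (home): buf='BSTHCWSU' cursor=0
After op 4 (home): buf='BSTHCWSU' cursor=0
After op 5 (home): buf='BSTHCWSU' cursor=0
After op 6 (backspace): buf='BSTHCWSU' cursor=0
After op 7 (left): buf='BSTHCWSU' cursor=0
After op 8 (right): buf='BSTHCWSU' cursor=1
After op 9 (undo): buf='STHCWSU' cursor=0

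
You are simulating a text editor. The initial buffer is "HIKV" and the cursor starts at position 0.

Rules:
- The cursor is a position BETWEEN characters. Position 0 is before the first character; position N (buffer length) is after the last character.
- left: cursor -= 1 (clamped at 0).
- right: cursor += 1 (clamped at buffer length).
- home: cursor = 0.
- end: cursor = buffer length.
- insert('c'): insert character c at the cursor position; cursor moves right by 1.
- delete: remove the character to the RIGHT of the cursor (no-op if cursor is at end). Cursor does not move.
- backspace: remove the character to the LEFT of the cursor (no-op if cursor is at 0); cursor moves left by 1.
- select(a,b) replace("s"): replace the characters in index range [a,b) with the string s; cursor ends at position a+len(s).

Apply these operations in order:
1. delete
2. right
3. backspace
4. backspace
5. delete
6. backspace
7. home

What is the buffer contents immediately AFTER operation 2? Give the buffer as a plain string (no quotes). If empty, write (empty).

After op 1 (delete): buf='IKV' cursor=0
After op 2 (right): buf='IKV' cursor=1

Answer: IKV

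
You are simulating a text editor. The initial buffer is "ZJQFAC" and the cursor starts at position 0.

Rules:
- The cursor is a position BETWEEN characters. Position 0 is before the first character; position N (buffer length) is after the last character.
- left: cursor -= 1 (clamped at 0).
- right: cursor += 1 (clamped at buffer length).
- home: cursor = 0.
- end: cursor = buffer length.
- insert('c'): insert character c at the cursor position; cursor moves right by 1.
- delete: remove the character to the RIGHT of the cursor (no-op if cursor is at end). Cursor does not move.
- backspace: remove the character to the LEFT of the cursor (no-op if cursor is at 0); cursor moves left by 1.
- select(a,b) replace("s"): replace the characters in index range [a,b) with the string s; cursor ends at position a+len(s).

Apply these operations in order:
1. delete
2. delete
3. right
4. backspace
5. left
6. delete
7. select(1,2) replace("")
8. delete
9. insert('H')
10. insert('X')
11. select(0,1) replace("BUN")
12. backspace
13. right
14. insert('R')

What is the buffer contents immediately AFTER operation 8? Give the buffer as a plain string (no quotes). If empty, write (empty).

Answer: A

Derivation:
After op 1 (delete): buf='JQFAC' cursor=0
After op 2 (delete): buf='QFAC' cursor=0
After op 3 (right): buf='QFAC' cursor=1
After op 4 (backspace): buf='FAC' cursor=0
After op 5 (left): buf='FAC' cursor=0
After op 6 (delete): buf='AC' cursor=0
After op 7 (select(1,2) replace("")): buf='A' cursor=1
After op 8 (delete): buf='A' cursor=1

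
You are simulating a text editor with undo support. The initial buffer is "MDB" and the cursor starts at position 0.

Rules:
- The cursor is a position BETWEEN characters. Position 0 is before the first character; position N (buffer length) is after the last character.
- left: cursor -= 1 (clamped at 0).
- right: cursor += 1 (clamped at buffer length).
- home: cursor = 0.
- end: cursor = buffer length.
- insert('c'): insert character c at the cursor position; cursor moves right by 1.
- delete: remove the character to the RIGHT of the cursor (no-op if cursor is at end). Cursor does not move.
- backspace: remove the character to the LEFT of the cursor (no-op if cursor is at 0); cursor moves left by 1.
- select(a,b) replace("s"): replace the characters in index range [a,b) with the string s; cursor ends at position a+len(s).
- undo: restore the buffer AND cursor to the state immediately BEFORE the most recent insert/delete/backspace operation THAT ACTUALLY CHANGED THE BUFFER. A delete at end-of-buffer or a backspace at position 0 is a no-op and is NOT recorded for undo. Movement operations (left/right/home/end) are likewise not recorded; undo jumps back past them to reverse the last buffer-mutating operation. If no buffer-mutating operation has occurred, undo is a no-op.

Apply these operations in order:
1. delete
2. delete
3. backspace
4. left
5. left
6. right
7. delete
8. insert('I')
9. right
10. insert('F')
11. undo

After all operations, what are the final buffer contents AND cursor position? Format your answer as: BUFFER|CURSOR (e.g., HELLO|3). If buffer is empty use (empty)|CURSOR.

Answer: BI|2

Derivation:
After op 1 (delete): buf='DB' cursor=0
After op 2 (delete): buf='B' cursor=0
After op 3 (backspace): buf='B' cursor=0
After op 4 (left): buf='B' cursor=0
After op 5 (left): buf='B' cursor=0
After op 6 (right): buf='B' cursor=1
After op 7 (delete): buf='B' cursor=1
After op 8 (insert('I')): buf='BI' cursor=2
After op 9 (right): buf='BI' cursor=2
After op 10 (insert('F')): buf='BIF' cursor=3
After op 11 (undo): buf='BI' cursor=2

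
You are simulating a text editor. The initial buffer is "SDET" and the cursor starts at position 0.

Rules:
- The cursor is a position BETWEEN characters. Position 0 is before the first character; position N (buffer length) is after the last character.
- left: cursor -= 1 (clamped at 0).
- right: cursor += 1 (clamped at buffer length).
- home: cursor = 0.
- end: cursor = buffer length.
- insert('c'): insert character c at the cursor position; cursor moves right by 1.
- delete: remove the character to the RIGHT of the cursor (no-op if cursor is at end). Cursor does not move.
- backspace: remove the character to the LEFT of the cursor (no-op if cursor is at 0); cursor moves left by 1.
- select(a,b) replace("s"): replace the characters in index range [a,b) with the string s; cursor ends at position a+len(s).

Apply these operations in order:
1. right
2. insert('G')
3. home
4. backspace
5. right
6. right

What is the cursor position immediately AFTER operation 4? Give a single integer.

After op 1 (right): buf='SDET' cursor=1
After op 2 (insert('G')): buf='SGDET' cursor=2
After op 3 (home): buf='SGDET' cursor=0
After op 4 (backspace): buf='SGDET' cursor=0

Answer: 0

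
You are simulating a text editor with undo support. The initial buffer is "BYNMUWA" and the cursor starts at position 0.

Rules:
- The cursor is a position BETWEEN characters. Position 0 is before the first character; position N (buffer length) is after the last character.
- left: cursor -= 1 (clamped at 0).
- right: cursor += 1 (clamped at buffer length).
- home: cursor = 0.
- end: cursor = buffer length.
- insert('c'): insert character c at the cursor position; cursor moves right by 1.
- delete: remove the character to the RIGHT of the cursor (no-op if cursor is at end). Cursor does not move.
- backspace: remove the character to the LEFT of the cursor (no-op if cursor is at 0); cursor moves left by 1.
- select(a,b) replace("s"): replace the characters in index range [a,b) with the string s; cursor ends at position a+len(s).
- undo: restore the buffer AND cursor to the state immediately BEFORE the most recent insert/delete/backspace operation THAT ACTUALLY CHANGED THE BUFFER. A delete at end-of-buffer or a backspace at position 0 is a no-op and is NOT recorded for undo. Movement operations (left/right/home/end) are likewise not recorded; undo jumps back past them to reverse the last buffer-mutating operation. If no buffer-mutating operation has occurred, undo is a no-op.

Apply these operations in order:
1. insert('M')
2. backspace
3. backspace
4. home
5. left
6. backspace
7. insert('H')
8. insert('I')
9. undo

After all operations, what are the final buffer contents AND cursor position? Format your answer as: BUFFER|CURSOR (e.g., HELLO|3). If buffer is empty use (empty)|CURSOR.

Answer: HBYNMUWA|1

Derivation:
After op 1 (insert('M')): buf='MBYNMUWA' cursor=1
After op 2 (backspace): buf='BYNMUWA' cursor=0
After op 3 (backspace): buf='BYNMUWA' cursor=0
After op 4 (home): buf='BYNMUWA' cursor=0
After op 5 (left): buf='BYNMUWA' cursor=0
After op 6 (backspace): buf='BYNMUWA' cursor=0
After op 7 (insert('H')): buf='HBYNMUWA' cursor=1
After op 8 (insert('I')): buf='HIBYNMUWA' cursor=2
After op 9 (undo): buf='HBYNMUWA' cursor=1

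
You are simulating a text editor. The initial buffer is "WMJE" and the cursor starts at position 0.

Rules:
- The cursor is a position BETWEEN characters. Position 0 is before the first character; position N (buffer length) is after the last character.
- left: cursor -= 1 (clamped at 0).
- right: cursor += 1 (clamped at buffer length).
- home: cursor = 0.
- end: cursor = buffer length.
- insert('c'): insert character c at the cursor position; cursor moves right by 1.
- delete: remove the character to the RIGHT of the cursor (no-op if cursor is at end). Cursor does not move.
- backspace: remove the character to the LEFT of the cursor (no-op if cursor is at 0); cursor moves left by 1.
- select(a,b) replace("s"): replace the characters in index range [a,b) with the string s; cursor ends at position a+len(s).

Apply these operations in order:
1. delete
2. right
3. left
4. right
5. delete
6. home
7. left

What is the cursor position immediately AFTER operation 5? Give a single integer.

Answer: 1

Derivation:
After op 1 (delete): buf='MJE' cursor=0
After op 2 (right): buf='MJE' cursor=1
After op 3 (left): buf='MJE' cursor=0
After op 4 (right): buf='MJE' cursor=1
After op 5 (delete): buf='ME' cursor=1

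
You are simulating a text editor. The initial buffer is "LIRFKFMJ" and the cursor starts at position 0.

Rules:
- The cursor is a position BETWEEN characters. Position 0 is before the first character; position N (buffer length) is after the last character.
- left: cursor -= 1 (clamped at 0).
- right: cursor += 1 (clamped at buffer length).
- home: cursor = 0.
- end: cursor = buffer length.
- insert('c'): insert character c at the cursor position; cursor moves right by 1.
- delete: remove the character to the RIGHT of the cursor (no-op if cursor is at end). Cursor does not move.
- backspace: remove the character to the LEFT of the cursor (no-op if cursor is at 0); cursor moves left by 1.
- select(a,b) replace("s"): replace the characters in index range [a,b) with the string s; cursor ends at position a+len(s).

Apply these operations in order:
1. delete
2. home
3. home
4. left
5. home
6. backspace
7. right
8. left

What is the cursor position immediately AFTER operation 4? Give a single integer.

Answer: 0

Derivation:
After op 1 (delete): buf='IRFKFMJ' cursor=0
After op 2 (home): buf='IRFKFMJ' cursor=0
After op 3 (home): buf='IRFKFMJ' cursor=0
After op 4 (left): buf='IRFKFMJ' cursor=0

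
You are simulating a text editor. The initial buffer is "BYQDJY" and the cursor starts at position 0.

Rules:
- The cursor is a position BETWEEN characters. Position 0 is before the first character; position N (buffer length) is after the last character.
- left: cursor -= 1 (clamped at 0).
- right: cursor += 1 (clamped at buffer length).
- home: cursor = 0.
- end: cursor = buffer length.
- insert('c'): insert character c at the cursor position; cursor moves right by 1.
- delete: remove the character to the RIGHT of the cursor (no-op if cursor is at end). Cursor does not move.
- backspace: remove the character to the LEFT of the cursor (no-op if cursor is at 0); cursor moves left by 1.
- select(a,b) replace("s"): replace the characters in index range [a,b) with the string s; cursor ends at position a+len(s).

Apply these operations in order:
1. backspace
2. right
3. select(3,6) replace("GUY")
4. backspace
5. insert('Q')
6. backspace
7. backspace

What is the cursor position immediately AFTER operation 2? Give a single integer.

After op 1 (backspace): buf='BYQDJY' cursor=0
After op 2 (right): buf='BYQDJY' cursor=1

Answer: 1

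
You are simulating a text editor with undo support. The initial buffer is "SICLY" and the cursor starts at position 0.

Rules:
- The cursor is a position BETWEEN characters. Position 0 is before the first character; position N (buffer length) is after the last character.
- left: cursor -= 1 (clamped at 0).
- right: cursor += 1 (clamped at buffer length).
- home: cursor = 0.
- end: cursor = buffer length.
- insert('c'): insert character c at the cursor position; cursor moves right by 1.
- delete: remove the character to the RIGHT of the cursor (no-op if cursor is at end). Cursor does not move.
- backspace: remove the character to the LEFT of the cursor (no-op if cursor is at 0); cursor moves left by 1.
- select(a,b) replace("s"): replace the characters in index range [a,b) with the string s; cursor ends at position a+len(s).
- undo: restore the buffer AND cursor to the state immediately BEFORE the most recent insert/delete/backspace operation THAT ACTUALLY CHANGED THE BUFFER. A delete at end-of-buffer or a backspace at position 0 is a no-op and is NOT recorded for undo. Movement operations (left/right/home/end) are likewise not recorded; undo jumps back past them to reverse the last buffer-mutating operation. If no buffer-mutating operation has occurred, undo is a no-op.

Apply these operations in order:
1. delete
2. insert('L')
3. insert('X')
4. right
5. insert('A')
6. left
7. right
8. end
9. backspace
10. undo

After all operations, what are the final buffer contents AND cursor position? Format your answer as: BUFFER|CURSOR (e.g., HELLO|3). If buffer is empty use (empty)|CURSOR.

Answer: LXIACLY|7

Derivation:
After op 1 (delete): buf='ICLY' cursor=0
After op 2 (insert('L')): buf='LICLY' cursor=1
After op 3 (insert('X')): buf='LXICLY' cursor=2
After op 4 (right): buf='LXICLY' cursor=3
After op 5 (insert('A')): buf='LXIACLY' cursor=4
After op 6 (left): buf='LXIACLY' cursor=3
After op 7 (right): buf='LXIACLY' cursor=4
After op 8 (end): buf='LXIACLY' cursor=7
After op 9 (backspace): buf='LXIACL' cursor=6
After op 10 (undo): buf='LXIACLY' cursor=7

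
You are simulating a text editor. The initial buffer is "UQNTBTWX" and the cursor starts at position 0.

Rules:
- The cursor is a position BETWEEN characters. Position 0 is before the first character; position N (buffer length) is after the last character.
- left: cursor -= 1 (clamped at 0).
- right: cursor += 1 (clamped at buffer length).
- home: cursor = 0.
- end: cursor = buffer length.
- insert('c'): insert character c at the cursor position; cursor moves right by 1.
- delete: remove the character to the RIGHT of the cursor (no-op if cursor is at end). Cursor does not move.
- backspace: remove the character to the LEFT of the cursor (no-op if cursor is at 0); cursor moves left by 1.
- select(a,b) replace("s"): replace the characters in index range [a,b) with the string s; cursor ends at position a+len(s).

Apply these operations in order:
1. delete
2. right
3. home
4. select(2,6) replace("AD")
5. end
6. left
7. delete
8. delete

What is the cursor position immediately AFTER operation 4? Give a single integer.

After op 1 (delete): buf='QNTBTWX' cursor=0
After op 2 (right): buf='QNTBTWX' cursor=1
After op 3 (home): buf='QNTBTWX' cursor=0
After op 4 (select(2,6) replace("AD")): buf='QNADX' cursor=4

Answer: 4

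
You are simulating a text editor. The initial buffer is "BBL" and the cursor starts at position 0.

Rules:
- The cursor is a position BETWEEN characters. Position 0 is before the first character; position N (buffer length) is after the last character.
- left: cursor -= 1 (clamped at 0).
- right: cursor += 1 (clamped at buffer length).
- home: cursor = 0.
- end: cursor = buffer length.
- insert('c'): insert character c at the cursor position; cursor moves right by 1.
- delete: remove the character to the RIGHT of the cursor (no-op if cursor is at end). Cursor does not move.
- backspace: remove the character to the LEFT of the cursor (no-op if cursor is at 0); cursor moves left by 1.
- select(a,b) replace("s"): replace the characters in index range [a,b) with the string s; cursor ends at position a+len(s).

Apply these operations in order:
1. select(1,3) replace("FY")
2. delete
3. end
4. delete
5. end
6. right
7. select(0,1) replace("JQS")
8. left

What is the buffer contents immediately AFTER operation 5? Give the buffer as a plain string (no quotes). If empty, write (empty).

After op 1 (select(1,3) replace("FY")): buf='BFY' cursor=3
After op 2 (delete): buf='BFY' cursor=3
After op 3 (end): buf='BFY' cursor=3
After op 4 (delete): buf='BFY' cursor=3
After op 5 (end): buf='BFY' cursor=3

Answer: BFY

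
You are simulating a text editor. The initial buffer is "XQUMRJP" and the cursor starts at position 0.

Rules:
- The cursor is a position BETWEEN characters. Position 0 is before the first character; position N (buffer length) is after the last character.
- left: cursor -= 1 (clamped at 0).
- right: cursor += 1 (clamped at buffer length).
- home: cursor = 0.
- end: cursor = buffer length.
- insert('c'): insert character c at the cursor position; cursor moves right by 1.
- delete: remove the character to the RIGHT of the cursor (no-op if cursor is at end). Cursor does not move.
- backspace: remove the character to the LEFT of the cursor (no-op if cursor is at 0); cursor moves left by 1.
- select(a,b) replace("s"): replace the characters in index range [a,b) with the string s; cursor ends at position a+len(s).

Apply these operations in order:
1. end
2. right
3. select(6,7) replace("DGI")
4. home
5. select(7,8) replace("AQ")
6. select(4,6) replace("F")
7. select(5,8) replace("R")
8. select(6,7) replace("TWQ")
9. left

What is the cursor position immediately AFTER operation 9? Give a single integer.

After op 1 (end): buf='XQUMRJP' cursor=7
After op 2 (right): buf='XQUMRJP' cursor=7
After op 3 (select(6,7) replace("DGI")): buf='XQUMRJDGI' cursor=9
After op 4 (home): buf='XQUMRJDGI' cursor=0
After op 5 (select(7,8) replace("AQ")): buf='XQUMRJDAQI' cursor=9
After op 6 (select(4,6) replace("F")): buf='XQUMFDAQI' cursor=5
After op 7 (select(5,8) replace("R")): buf='XQUMFRI' cursor=6
After op 8 (select(6,7) replace("TWQ")): buf='XQUMFRTWQ' cursor=9
After op 9 (left): buf='XQUMFRTWQ' cursor=8

Answer: 8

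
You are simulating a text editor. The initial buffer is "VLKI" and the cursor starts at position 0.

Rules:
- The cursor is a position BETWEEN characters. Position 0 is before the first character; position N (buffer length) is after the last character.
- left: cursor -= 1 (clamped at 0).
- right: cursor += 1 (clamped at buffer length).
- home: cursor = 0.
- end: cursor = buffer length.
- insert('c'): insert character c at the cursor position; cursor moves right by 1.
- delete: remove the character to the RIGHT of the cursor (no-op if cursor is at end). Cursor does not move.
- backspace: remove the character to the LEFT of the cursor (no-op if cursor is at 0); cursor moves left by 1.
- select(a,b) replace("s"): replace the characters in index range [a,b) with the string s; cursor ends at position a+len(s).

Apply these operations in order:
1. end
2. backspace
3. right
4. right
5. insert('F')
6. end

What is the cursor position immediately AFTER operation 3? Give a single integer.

After op 1 (end): buf='VLKI' cursor=4
After op 2 (backspace): buf='VLK' cursor=3
After op 3 (right): buf='VLK' cursor=3

Answer: 3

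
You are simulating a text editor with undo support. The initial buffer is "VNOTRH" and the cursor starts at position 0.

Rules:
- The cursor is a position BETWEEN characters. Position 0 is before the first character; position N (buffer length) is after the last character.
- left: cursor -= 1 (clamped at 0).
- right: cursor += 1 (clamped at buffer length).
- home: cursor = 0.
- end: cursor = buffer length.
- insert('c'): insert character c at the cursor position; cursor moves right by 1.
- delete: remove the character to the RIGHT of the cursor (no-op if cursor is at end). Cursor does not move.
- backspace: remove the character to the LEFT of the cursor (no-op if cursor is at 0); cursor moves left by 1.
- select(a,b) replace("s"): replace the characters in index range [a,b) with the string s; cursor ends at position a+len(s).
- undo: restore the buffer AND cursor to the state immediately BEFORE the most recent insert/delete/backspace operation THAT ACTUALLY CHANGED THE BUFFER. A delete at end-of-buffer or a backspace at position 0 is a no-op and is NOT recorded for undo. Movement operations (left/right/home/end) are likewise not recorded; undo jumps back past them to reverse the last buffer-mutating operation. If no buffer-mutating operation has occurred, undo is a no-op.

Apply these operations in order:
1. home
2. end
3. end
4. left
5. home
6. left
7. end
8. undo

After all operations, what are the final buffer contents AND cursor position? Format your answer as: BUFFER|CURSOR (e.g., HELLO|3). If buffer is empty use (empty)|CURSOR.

After op 1 (home): buf='VNOTRH' cursor=0
After op 2 (end): buf='VNOTRH' cursor=6
After op 3 (end): buf='VNOTRH' cursor=6
After op 4 (left): buf='VNOTRH' cursor=5
After op 5 (home): buf='VNOTRH' cursor=0
After op 6 (left): buf='VNOTRH' cursor=0
After op 7 (end): buf='VNOTRH' cursor=6
After op 8 (undo): buf='VNOTRH' cursor=6

Answer: VNOTRH|6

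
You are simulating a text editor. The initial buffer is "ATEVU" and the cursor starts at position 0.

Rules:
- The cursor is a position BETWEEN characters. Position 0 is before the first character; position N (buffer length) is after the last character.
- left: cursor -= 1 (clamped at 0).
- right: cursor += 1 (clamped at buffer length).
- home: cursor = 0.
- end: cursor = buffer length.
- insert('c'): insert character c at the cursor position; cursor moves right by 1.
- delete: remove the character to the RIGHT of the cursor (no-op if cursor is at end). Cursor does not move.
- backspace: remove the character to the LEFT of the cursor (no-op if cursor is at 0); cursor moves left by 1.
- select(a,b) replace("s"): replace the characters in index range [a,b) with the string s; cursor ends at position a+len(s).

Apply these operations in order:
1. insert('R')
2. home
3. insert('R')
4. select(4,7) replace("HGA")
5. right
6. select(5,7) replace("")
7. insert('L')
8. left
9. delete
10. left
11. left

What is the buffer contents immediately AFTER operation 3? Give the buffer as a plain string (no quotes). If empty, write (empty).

Answer: RRATEVU

Derivation:
After op 1 (insert('R')): buf='RATEVU' cursor=1
After op 2 (home): buf='RATEVU' cursor=0
After op 3 (insert('R')): buf='RRATEVU' cursor=1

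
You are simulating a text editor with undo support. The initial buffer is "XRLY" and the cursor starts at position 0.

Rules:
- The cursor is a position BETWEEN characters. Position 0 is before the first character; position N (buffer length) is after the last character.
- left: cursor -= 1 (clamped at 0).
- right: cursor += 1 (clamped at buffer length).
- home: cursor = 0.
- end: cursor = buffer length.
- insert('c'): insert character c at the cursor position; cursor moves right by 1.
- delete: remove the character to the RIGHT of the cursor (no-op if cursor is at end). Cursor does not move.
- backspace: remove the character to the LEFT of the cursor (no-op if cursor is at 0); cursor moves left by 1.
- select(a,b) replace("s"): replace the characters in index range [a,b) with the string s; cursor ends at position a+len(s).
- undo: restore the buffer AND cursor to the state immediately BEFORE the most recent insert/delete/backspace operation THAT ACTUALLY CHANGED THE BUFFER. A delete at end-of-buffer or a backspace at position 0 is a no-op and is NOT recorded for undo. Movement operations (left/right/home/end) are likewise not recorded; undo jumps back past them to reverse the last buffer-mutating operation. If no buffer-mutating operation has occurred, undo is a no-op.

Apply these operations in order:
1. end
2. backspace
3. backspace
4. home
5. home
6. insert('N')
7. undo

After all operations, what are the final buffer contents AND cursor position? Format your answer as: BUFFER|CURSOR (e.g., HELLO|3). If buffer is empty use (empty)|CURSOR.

Answer: XR|0

Derivation:
After op 1 (end): buf='XRLY' cursor=4
After op 2 (backspace): buf='XRL' cursor=3
After op 3 (backspace): buf='XR' cursor=2
After op 4 (home): buf='XR' cursor=0
After op 5 (home): buf='XR' cursor=0
After op 6 (insert('N')): buf='NXR' cursor=1
After op 7 (undo): buf='XR' cursor=0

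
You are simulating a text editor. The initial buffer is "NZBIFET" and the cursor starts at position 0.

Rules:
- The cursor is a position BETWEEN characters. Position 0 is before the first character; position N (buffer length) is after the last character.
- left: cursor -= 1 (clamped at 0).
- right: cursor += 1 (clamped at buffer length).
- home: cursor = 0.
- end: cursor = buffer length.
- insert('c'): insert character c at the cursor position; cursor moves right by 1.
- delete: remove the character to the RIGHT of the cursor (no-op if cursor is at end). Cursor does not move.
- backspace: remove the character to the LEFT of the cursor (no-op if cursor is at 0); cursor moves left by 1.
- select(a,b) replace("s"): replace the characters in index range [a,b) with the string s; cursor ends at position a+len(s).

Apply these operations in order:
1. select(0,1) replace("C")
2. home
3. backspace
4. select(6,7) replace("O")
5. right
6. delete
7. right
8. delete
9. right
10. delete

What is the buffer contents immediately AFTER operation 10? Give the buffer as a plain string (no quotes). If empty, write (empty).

After op 1 (select(0,1) replace("C")): buf='CZBIFET' cursor=1
After op 2 (home): buf='CZBIFET' cursor=0
After op 3 (backspace): buf='CZBIFET' cursor=0
After op 4 (select(6,7) replace("O")): buf='CZBIFEO' cursor=7
After op 5 (right): buf='CZBIFEO' cursor=7
After op 6 (delete): buf='CZBIFEO' cursor=7
After op 7 (right): buf='CZBIFEO' cursor=7
After op 8 (delete): buf='CZBIFEO' cursor=7
After op 9 (right): buf='CZBIFEO' cursor=7
After op 10 (delete): buf='CZBIFEO' cursor=7

Answer: CZBIFEO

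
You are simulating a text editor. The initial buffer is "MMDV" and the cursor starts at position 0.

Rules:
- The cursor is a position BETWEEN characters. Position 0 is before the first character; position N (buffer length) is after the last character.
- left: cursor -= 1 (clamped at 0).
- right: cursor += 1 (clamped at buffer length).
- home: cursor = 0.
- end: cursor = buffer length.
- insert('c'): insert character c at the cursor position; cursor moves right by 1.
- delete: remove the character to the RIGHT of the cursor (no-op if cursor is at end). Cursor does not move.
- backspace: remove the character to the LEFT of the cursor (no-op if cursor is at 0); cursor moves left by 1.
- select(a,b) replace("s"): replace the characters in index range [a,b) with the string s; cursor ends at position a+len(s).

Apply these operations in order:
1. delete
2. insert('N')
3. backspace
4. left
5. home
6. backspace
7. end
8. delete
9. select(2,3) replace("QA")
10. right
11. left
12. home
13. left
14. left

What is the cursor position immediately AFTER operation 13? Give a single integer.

After op 1 (delete): buf='MDV' cursor=0
After op 2 (insert('N')): buf='NMDV' cursor=1
After op 3 (backspace): buf='MDV' cursor=0
After op 4 (left): buf='MDV' cursor=0
After op 5 (home): buf='MDV' cursor=0
After op 6 (backspace): buf='MDV' cursor=0
After op 7 (end): buf='MDV' cursor=3
After op 8 (delete): buf='MDV' cursor=3
After op 9 (select(2,3) replace("QA")): buf='MDQA' cursor=4
After op 10 (right): buf='MDQA' cursor=4
After op 11 (left): buf='MDQA' cursor=3
After op 12 (home): buf='MDQA' cursor=0
After op 13 (left): buf='MDQA' cursor=0

Answer: 0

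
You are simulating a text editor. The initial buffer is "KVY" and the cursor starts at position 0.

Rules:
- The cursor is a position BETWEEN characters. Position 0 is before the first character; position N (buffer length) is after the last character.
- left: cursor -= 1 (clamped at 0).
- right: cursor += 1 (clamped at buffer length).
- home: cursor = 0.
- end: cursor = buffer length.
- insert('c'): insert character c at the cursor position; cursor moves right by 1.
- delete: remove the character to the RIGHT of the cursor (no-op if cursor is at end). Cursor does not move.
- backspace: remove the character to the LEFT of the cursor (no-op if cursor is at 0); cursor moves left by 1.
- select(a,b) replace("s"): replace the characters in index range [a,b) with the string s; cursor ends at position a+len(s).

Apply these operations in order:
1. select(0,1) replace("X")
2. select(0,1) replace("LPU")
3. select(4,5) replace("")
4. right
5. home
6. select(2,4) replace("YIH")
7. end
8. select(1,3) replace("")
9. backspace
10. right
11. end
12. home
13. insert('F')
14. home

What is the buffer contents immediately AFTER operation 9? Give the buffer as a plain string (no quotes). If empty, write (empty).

After op 1 (select(0,1) replace("X")): buf='XVY' cursor=1
After op 2 (select(0,1) replace("LPU")): buf='LPUVY' cursor=3
After op 3 (select(4,5) replace("")): buf='LPUV' cursor=4
After op 4 (right): buf='LPUV' cursor=4
After op 5 (home): buf='LPUV' cursor=0
After op 6 (select(2,4) replace("YIH")): buf='LPYIH' cursor=5
After op 7 (end): buf='LPYIH' cursor=5
After op 8 (select(1,3) replace("")): buf='LIH' cursor=1
After op 9 (backspace): buf='IH' cursor=0

Answer: IH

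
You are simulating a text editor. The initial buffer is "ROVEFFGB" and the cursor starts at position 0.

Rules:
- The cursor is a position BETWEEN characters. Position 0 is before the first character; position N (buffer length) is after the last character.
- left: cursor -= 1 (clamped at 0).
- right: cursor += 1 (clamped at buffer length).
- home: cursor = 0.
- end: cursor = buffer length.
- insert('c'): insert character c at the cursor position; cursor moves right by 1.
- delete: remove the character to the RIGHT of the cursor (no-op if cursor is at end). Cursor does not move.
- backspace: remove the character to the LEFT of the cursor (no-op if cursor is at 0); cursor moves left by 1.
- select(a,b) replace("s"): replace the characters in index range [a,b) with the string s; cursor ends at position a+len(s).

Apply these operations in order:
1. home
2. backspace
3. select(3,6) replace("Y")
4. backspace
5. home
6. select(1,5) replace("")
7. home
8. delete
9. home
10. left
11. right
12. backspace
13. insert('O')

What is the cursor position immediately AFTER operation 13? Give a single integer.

Answer: 1

Derivation:
After op 1 (home): buf='ROVEFFGB' cursor=0
After op 2 (backspace): buf='ROVEFFGB' cursor=0
After op 3 (select(3,6) replace("Y")): buf='ROVYGB' cursor=4
After op 4 (backspace): buf='ROVGB' cursor=3
After op 5 (home): buf='ROVGB' cursor=0
After op 6 (select(1,5) replace("")): buf='R' cursor=1
After op 7 (home): buf='R' cursor=0
After op 8 (delete): buf='(empty)' cursor=0
After op 9 (home): buf='(empty)' cursor=0
After op 10 (left): buf='(empty)' cursor=0
After op 11 (right): buf='(empty)' cursor=0
After op 12 (backspace): buf='(empty)' cursor=0
After op 13 (insert('O')): buf='O' cursor=1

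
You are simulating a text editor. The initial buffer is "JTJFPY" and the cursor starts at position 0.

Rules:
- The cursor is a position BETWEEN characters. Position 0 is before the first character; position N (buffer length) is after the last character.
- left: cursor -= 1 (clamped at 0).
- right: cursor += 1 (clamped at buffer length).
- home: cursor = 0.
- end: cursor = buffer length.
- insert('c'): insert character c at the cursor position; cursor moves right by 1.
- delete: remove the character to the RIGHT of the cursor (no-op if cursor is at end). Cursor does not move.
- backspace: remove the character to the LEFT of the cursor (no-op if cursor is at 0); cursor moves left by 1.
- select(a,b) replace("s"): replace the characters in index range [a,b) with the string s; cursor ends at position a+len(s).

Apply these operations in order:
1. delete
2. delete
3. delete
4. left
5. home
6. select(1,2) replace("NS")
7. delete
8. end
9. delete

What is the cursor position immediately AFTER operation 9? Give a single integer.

After op 1 (delete): buf='TJFPY' cursor=0
After op 2 (delete): buf='JFPY' cursor=0
After op 3 (delete): buf='FPY' cursor=0
After op 4 (left): buf='FPY' cursor=0
After op 5 (home): buf='FPY' cursor=0
After op 6 (select(1,2) replace("NS")): buf='FNSY' cursor=3
After op 7 (delete): buf='FNS' cursor=3
After op 8 (end): buf='FNS' cursor=3
After op 9 (delete): buf='FNS' cursor=3

Answer: 3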